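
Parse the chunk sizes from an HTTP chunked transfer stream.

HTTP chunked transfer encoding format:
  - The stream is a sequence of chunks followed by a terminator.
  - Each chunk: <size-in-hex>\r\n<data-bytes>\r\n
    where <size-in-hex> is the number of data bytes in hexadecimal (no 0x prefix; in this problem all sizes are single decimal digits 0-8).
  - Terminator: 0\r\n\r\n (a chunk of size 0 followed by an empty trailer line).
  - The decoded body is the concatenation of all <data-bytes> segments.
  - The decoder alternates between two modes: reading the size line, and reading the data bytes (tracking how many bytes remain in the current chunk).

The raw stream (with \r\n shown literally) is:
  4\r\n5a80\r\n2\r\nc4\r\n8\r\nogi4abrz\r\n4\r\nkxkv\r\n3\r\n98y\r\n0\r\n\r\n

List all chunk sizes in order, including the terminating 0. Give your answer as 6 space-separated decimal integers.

Answer: 4 2 8 4 3 0

Derivation:
Chunk 1: stream[0..1]='4' size=0x4=4, data at stream[3..7]='5a80' -> body[0..4], body so far='5a80'
Chunk 2: stream[9..10]='2' size=0x2=2, data at stream[12..14]='c4' -> body[4..6], body so far='5a80c4'
Chunk 3: stream[16..17]='8' size=0x8=8, data at stream[19..27]='ogi4abrz' -> body[6..14], body so far='5a80c4ogi4abrz'
Chunk 4: stream[29..30]='4' size=0x4=4, data at stream[32..36]='kxkv' -> body[14..18], body so far='5a80c4ogi4abrzkxkv'
Chunk 5: stream[38..39]='3' size=0x3=3, data at stream[41..44]='98y' -> body[18..21], body so far='5a80c4ogi4abrzkxkv98y'
Chunk 6: stream[46..47]='0' size=0 (terminator). Final body='5a80c4ogi4abrzkxkv98y' (21 bytes)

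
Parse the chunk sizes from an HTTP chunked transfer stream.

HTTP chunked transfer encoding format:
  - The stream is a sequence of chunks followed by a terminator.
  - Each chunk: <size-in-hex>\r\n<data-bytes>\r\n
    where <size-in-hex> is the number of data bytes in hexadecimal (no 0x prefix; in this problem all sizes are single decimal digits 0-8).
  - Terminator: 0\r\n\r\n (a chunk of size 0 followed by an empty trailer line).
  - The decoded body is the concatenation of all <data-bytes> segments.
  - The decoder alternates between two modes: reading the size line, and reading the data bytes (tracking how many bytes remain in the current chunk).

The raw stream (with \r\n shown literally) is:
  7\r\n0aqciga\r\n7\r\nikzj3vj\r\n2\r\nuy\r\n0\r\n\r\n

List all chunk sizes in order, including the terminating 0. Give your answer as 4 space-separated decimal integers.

Answer: 7 7 2 0

Derivation:
Chunk 1: stream[0..1]='7' size=0x7=7, data at stream[3..10]='0aqciga' -> body[0..7], body so far='0aqciga'
Chunk 2: stream[12..13]='7' size=0x7=7, data at stream[15..22]='ikzj3vj' -> body[7..14], body so far='0aqcigaikzj3vj'
Chunk 3: stream[24..25]='2' size=0x2=2, data at stream[27..29]='uy' -> body[14..16], body so far='0aqcigaikzj3vjuy'
Chunk 4: stream[31..32]='0' size=0 (terminator). Final body='0aqcigaikzj3vjuy' (16 bytes)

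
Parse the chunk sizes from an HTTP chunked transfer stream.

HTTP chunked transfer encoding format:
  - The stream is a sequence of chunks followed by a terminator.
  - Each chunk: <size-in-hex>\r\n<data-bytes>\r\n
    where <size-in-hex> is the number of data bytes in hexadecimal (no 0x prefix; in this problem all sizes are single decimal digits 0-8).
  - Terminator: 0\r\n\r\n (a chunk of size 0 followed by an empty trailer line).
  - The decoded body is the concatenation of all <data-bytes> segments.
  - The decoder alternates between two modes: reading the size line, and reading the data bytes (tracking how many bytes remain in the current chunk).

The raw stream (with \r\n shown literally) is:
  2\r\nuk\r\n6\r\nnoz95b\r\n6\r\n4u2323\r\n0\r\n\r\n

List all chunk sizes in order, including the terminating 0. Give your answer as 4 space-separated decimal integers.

Chunk 1: stream[0..1]='2' size=0x2=2, data at stream[3..5]='uk' -> body[0..2], body so far='uk'
Chunk 2: stream[7..8]='6' size=0x6=6, data at stream[10..16]='noz95b' -> body[2..8], body so far='uknoz95b'
Chunk 3: stream[18..19]='6' size=0x6=6, data at stream[21..27]='4u2323' -> body[8..14], body so far='uknoz95b4u2323'
Chunk 4: stream[29..30]='0' size=0 (terminator). Final body='uknoz95b4u2323' (14 bytes)

Answer: 2 6 6 0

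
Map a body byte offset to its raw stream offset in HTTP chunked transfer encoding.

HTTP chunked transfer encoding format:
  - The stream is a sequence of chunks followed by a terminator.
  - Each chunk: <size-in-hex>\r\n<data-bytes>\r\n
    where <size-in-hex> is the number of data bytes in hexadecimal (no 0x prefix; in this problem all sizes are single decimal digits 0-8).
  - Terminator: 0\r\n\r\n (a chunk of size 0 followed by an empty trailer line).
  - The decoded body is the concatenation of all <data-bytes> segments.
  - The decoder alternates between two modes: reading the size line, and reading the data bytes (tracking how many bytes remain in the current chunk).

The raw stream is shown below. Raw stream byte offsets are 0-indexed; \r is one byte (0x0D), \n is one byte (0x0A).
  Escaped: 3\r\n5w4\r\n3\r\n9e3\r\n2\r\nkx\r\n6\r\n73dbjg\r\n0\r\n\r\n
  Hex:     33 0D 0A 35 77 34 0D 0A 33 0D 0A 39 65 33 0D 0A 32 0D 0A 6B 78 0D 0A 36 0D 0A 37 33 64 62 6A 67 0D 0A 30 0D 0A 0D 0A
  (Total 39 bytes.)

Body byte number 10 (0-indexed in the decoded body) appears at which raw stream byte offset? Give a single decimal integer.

Chunk 1: stream[0..1]='3' size=0x3=3, data at stream[3..6]='5w4' -> body[0..3], body so far='5w4'
Chunk 2: stream[8..9]='3' size=0x3=3, data at stream[11..14]='9e3' -> body[3..6], body so far='5w49e3'
Chunk 3: stream[16..17]='2' size=0x2=2, data at stream[19..21]='kx' -> body[6..8], body so far='5w49e3kx'
Chunk 4: stream[23..24]='6' size=0x6=6, data at stream[26..32]='73dbjg' -> body[8..14], body so far='5w49e3kx73dbjg'
Chunk 5: stream[34..35]='0' size=0 (terminator). Final body='5w49e3kx73dbjg' (14 bytes)
Body byte 10 at stream offset 28

Answer: 28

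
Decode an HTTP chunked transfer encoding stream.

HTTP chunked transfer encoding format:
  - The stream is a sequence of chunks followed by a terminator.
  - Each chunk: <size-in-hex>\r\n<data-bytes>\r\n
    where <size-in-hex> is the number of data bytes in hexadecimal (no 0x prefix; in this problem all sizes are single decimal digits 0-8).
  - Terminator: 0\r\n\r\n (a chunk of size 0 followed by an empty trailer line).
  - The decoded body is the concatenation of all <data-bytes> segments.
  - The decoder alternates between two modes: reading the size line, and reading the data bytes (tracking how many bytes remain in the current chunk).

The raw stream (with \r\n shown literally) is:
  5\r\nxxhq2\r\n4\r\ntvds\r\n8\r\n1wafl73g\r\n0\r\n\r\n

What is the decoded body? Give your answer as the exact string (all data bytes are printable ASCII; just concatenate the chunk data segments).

Chunk 1: stream[0..1]='5' size=0x5=5, data at stream[3..8]='xxhq2' -> body[0..5], body so far='xxhq2'
Chunk 2: stream[10..11]='4' size=0x4=4, data at stream[13..17]='tvds' -> body[5..9], body so far='xxhq2tvds'
Chunk 3: stream[19..20]='8' size=0x8=8, data at stream[22..30]='1wafl73g' -> body[9..17], body so far='xxhq2tvds1wafl73g'
Chunk 4: stream[32..33]='0' size=0 (terminator). Final body='xxhq2tvds1wafl73g' (17 bytes)

Answer: xxhq2tvds1wafl73g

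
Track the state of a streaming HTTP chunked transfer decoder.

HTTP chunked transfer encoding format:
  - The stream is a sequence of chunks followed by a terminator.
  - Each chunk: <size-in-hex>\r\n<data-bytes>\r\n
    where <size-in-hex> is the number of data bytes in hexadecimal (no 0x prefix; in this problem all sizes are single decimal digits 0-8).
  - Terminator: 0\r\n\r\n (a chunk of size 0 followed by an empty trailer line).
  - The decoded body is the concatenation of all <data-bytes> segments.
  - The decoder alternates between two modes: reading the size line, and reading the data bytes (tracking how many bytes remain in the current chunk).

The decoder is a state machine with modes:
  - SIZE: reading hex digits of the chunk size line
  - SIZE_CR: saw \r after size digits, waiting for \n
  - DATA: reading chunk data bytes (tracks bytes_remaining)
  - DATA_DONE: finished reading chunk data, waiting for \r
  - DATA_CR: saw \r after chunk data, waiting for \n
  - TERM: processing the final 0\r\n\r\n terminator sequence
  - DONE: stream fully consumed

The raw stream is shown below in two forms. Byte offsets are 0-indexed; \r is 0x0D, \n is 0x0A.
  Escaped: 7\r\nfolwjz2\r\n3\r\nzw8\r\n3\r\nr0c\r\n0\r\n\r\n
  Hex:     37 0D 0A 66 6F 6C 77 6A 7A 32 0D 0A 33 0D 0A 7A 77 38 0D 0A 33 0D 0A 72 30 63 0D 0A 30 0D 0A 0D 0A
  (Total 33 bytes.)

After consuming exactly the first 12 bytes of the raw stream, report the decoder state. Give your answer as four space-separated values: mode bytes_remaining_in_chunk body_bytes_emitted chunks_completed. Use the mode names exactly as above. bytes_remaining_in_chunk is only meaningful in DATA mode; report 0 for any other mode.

Byte 0 = '7': mode=SIZE remaining=0 emitted=0 chunks_done=0
Byte 1 = 0x0D: mode=SIZE_CR remaining=0 emitted=0 chunks_done=0
Byte 2 = 0x0A: mode=DATA remaining=7 emitted=0 chunks_done=0
Byte 3 = 'f': mode=DATA remaining=6 emitted=1 chunks_done=0
Byte 4 = 'o': mode=DATA remaining=5 emitted=2 chunks_done=0
Byte 5 = 'l': mode=DATA remaining=4 emitted=3 chunks_done=0
Byte 6 = 'w': mode=DATA remaining=3 emitted=4 chunks_done=0
Byte 7 = 'j': mode=DATA remaining=2 emitted=5 chunks_done=0
Byte 8 = 'z': mode=DATA remaining=1 emitted=6 chunks_done=0
Byte 9 = '2': mode=DATA_DONE remaining=0 emitted=7 chunks_done=0
Byte 10 = 0x0D: mode=DATA_CR remaining=0 emitted=7 chunks_done=0
Byte 11 = 0x0A: mode=SIZE remaining=0 emitted=7 chunks_done=1

Answer: SIZE 0 7 1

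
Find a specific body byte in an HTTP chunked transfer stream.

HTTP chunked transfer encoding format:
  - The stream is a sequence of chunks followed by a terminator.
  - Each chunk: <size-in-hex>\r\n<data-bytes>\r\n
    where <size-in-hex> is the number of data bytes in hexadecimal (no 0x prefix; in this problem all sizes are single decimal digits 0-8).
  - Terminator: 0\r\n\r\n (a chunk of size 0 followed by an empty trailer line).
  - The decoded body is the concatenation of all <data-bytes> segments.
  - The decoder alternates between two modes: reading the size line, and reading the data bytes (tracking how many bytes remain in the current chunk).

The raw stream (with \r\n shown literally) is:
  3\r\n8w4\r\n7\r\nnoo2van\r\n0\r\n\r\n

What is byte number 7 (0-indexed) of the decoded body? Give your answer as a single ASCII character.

Chunk 1: stream[0..1]='3' size=0x3=3, data at stream[3..6]='8w4' -> body[0..3], body so far='8w4'
Chunk 2: stream[8..9]='7' size=0x7=7, data at stream[11..18]='noo2van' -> body[3..10], body so far='8w4noo2van'
Chunk 3: stream[20..21]='0' size=0 (terminator). Final body='8w4noo2van' (10 bytes)
Body byte 7 = 'v'

Answer: v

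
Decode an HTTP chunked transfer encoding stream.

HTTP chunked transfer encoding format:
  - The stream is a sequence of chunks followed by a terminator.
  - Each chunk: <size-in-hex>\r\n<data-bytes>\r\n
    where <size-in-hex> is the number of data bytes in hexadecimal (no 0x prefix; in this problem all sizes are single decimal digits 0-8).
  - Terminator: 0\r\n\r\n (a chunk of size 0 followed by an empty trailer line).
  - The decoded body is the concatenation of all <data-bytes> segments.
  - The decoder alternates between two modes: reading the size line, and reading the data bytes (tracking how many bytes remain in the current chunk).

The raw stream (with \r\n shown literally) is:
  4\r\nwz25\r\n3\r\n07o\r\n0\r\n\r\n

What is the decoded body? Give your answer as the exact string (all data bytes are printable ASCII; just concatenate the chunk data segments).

Chunk 1: stream[0..1]='4' size=0x4=4, data at stream[3..7]='wz25' -> body[0..4], body so far='wz25'
Chunk 2: stream[9..10]='3' size=0x3=3, data at stream[12..15]='07o' -> body[4..7], body so far='wz2507o'
Chunk 3: stream[17..18]='0' size=0 (terminator). Final body='wz2507o' (7 bytes)

Answer: wz2507o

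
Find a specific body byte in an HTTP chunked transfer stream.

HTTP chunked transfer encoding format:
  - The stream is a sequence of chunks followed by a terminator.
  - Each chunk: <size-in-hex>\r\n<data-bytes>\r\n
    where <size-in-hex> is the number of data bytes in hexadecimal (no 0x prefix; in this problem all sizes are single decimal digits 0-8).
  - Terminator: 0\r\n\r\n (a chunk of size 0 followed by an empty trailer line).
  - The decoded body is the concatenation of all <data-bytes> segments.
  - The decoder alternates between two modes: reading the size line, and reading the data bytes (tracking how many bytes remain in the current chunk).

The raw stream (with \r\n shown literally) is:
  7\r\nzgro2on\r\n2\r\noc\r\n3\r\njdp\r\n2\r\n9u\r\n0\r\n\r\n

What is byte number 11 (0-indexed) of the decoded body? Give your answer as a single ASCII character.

Chunk 1: stream[0..1]='7' size=0x7=7, data at stream[3..10]='zgro2on' -> body[0..7], body so far='zgro2on'
Chunk 2: stream[12..13]='2' size=0x2=2, data at stream[15..17]='oc' -> body[7..9], body so far='zgro2onoc'
Chunk 3: stream[19..20]='3' size=0x3=3, data at stream[22..25]='jdp' -> body[9..12], body so far='zgro2onocjdp'
Chunk 4: stream[27..28]='2' size=0x2=2, data at stream[30..32]='9u' -> body[12..14], body so far='zgro2onocjdp9u'
Chunk 5: stream[34..35]='0' size=0 (terminator). Final body='zgro2onocjdp9u' (14 bytes)
Body byte 11 = 'p'

Answer: p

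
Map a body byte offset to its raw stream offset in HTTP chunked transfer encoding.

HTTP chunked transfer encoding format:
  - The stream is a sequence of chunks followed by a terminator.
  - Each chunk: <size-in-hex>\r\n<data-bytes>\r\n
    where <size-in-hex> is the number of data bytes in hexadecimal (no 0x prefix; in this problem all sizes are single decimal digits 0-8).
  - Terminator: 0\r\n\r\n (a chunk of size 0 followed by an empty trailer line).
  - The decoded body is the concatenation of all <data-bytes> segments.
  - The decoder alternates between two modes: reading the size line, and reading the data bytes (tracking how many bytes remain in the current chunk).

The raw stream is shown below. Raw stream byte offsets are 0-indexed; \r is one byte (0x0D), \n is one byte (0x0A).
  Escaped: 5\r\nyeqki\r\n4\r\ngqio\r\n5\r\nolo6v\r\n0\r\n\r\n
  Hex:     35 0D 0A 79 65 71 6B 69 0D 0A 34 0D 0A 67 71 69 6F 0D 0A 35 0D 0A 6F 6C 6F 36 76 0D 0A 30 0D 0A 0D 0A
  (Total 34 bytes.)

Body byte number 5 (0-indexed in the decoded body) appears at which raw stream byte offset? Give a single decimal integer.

Chunk 1: stream[0..1]='5' size=0x5=5, data at stream[3..8]='yeqki' -> body[0..5], body so far='yeqki'
Chunk 2: stream[10..11]='4' size=0x4=4, data at stream[13..17]='gqio' -> body[5..9], body so far='yeqkigqio'
Chunk 3: stream[19..20]='5' size=0x5=5, data at stream[22..27]='olo6v' -> body[9..14], body so far='yeqkigqioolo6v'
Chunk 4: stream[29..30]='0' size=0 (terminator). Final body='yeqkigqioolo6v' (14 bytes)
Body byte 5 at stream offset 13

Answer: 13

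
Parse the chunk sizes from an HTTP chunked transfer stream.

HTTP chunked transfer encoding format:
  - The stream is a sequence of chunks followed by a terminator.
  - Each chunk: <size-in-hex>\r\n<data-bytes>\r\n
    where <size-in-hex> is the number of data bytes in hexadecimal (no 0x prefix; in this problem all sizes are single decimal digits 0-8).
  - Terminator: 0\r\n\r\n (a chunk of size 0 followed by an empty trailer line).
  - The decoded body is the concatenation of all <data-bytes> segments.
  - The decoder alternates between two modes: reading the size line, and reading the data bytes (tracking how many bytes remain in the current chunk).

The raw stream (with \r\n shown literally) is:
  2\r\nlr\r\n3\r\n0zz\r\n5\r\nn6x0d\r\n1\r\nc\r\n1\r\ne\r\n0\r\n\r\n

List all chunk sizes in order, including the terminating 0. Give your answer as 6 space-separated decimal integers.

Chunk 1: stream[0..1]='2' size=0x2=2, data at stream[3..5]='lr' -> body[0..2], body so far='lr'
Chunk 2: stream[7..8]='3' size=0x3=3, data at stream[10..13]='0zz' -> body[2..5], body so far='lr0zz'
Chunk 3: stream[15..16]='5' size=0x5=5, data at stream[18..23]='n6x0d' -> body[5..10], body so far='lr0zzn6x0d'
Chunk 4: stream[25..26]='1' size=0x1=1, data at stream[28..29]='c' -> body[10..11], body so far='lr0zzn6x0dc'
Chunk 5: stream[31..32]='1' size=0x1=1, data at stream[34..35]='e' -> body[11..12], body so far='lr0zzn6x0dce'
Chunk 6: stream[37..38]='0' size=0 (terminator). Final body='lr0zzn6x0dce' (12 bytes)

Answer: 2 3 5 1 1 0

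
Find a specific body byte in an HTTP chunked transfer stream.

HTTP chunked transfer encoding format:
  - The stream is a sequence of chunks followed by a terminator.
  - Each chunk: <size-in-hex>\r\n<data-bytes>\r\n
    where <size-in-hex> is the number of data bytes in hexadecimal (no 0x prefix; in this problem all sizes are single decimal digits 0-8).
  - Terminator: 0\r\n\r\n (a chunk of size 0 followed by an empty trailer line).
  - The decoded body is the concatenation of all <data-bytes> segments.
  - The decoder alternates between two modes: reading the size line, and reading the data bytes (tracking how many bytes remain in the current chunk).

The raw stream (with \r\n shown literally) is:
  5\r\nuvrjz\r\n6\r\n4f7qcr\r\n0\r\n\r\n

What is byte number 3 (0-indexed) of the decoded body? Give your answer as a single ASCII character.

Answer: j

Derivation:
Chunk 1: stream[0..1]='5' size=0x5=5, data at stream[3..8]='uvrjz' -> body[0..5], body so far='uvrjz'
Chunk 2: stream[10..11]='6' size=0x6=6, data at stream[13..19]='4f7qcr' -> body[5..11], body so far='uvrjz4f7qcr'
Chunk 3: stream[21..22]='0' size=0 (terminator). Final body='uvrjz4f7qcr' (11 bytes)
Body byte 3 = 'j'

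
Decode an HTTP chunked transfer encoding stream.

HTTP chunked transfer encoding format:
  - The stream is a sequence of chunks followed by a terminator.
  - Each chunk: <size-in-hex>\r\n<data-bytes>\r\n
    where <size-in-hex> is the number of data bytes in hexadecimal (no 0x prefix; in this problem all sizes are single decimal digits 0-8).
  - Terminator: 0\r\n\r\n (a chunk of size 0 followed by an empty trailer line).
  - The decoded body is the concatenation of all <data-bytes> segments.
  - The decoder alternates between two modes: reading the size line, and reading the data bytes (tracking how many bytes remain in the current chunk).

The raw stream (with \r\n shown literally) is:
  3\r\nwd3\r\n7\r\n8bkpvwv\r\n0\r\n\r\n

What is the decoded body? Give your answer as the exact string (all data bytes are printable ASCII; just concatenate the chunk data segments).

Chunk 1: stream[0..1]='3' size=0x3=3, data at stream[3..6]='wd3' -> body[0..3], body so far='wd3'
Chunk 2: stream[8..9]='7' size=0x7=7, data at stream[11..18]='8bkpvwv' -> body[3..10], body so far='wd38bkpvwv'
Chunk 3: stream[20..21]='0' size=0 (terminator). Final body='wd38bkpvwv' (10 bytes)

Answer: wd38bkpvwv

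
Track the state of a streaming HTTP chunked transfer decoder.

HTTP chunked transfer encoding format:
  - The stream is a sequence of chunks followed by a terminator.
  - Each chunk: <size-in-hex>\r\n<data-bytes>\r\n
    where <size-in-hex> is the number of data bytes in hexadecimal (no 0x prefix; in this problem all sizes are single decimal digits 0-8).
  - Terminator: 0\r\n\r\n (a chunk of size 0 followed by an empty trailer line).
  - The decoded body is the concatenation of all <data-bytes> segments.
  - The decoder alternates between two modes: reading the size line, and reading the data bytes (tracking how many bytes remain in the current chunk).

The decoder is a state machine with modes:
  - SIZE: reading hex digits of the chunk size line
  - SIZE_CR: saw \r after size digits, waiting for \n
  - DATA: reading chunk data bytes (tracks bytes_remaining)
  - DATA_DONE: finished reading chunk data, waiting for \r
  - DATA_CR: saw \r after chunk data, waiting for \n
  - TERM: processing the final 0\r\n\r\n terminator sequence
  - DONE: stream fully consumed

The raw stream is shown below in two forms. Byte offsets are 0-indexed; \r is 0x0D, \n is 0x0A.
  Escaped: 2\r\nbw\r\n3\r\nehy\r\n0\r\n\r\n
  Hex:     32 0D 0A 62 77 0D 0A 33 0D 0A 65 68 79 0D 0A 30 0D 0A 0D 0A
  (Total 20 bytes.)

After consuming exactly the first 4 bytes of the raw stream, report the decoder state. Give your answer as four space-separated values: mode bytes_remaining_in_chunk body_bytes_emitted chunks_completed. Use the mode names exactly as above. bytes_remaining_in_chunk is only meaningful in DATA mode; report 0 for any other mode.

Answer: DATA 1 1 0

Derivation:
Byte 0 = '2': mode=SIZE remaining=0 emitted=0 chunks_done=0
Byte 1 = 0x0D: mode=SIZE_CR remaining=0 emitted=0 chunks_done=0
Byte 2 = 0x0A: mode=DATA remaining=2 emitted=0 chunks_done=0
Byte 3 = 'b': mode=DATA remaining=1 emitted=1 chunks_done=0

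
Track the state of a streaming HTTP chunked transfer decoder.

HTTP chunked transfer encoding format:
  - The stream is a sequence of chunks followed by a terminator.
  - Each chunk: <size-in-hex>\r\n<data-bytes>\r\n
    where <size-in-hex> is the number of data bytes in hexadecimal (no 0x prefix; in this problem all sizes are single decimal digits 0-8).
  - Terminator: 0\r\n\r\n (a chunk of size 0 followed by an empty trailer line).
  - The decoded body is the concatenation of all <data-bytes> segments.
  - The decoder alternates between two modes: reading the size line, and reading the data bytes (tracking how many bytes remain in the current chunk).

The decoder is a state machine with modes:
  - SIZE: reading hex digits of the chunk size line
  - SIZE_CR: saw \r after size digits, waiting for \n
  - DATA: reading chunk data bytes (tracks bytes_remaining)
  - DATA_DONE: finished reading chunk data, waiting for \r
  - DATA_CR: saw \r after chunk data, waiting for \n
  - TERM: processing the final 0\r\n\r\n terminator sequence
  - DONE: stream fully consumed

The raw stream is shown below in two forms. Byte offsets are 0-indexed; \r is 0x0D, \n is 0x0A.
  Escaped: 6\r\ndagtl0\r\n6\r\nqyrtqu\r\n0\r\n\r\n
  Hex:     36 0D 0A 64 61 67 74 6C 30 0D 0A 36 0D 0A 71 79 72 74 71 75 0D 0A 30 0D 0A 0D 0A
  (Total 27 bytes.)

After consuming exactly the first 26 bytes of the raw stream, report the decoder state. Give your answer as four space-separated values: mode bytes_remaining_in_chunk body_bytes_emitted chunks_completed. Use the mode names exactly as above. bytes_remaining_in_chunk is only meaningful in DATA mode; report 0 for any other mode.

Answer: TERM 0 12 2

Derivation:
Byte 0 = '6': mode=SIZE remaining=0 emitted=0 chunks_done=0
Byte 1 = 0x0D: mode=SIZE_CR remaining=0 emitted=0 chunks_done=0
Byte 2 = 0x0A: mode=DATA remaining=6 emitted=0 chunks_done=0
Byte 3 = 'd': mode=DATA remaining=5 emitted=1 chunks_done=0
Byte 4 = 'a': mode=DATA remaining=4 emitted=2 chunks_done=0
Byte 5 = 'g': mode=DATA remaining=3 emitted=3 chunks_done=0
Byte 6 = 't': mode=DATA remaining=2 emitted=4 chunks_done=0
Byte 7 = 'l': mode=DATA remaining=1 emitted=5 chunks_done=0
Byte 8 = '0': mode=DATA_DONE remaining=0 emitted=6 chunks_done=0
Byte 9 = 0x0D: mode=DATA_CR remaining=0 emitted=6 chunks_done=0
Byte 10 = 0x0A: mode=SIZE remaining=0 emitted=6 chunks_done=1
Byte 11 = '6': mode=SIZE remaining=0 emitted=6 chunks_done=1
Byte 12 = 0x0D: mode=SIZE_CR remaining=0 emitted=6 chunks_done=1
Byte 13 = 0x0A: mode=DATA remaining=6 emitted=6 chunks_done=1
Byte 14 = 'q': mode=DATA remaining=5 emitted=7 chunks_done=1
Byte 15 = 'y': mode=DATA remaining=4 emitted=8 chunks_done=1
Byte 16 = 'r': mode=DATA remaining=3 emitted=9 chunks_done=1
Byte 17 = 't': mode=DATA remaining=2 emitted=10 chunks_done=1
Byte 18 = 'q': mode=DATA remaining=1 emitted=11 chunks_done=1
Byte 19 = 'u': mode=DATA_DONE remaining=0 emitted=12 chunks_done=1
Byte 20 = 0x0D: mode=DATA_CR remaining=0 emitted=12 chunks_done=1
Byte 21 = 0x0A: mode=SIZE remaining=0 emitted=12 chunks_done=2
Byte 22 = '0': mode=SIZE remaining=0 emitted=12 chunks_done=2
Byte 23 = 0x0D: mode=SIZE_CR remaining=0 emitted=12 chunks_done=2
Byte 24 = 0x0A: mode=TERM remaining=0 emitted=12 chunks_done=2
Byte 25 = 0x0D: mode=TERM remaining=0 emitted=12 chunks_done=2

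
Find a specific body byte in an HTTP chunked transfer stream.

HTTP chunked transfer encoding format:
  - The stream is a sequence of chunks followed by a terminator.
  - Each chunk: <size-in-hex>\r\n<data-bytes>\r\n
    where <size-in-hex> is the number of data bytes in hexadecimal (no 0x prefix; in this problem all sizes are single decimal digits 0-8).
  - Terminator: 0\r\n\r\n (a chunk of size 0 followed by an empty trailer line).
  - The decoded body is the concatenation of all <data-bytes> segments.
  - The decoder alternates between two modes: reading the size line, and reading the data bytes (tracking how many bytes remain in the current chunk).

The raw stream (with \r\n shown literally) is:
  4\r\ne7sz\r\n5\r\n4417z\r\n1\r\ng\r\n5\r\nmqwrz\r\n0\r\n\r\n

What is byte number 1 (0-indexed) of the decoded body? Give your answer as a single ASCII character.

Answer: 7

Derivation:
Chunk 1: stream[0..1]='4' size=0x4=4, data at stream[3..7]='e7sz' -> body[0..4], body so far='e7sz'
Chunk 2: stream[9..10]='5' size=0x5=5, data at stream[12..17]='4417z' -> body[4..9], body so far='e7sz4417z'
Chunk 3: stream[19..20]='1' size=0x1=1, data at stream[22..23]='g' -> body[9..10], body so far='e7sz4417zg'
Chunk 4: stream[25..26]='5' size=0x5=5, data at stream[28..33]='mqwrz' -> body[10..15], body so far='e7sz4417zgmqwrz'
Chunk 5: stream[35..36]='0' size=0 (terminator). Final body='e7sz4417zgmqwrz' (15 bytes)
Body byte 1 = '7'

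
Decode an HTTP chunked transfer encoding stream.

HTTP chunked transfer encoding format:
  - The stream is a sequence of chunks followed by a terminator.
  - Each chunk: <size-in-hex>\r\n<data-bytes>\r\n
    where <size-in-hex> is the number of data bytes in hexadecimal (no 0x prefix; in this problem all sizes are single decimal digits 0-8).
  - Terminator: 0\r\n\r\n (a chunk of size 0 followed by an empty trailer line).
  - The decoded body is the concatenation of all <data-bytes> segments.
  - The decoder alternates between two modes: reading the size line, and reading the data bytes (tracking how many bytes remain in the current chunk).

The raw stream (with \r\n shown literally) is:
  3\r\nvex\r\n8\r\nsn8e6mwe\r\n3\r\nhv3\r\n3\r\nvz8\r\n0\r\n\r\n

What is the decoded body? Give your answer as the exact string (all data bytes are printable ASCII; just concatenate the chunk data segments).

Answer: vexsn8e6mwehv3vz8

Derivation:
Chunk 1: stream[0..1]='3' size=0x3=3, data at stream[3..6]='vex' -> body[0..3], body so far='vex'
Chunk 2: stream[8..9]='8' size=0x8=8, data at stream[11..19]='sn8e6mwe' -> body[3..11], body so far='vexsn8e6mwe'
Chunk 3: stream[21..22]='3' size=0x3=3, data at stream[24..27]='hv3' -> body[11..14], body so far='vexsn8e6mwehv3'
Chunk 4: stream[29..30]='3' size=0x3=3, data at stream[32..35]='vz8' -> body[14..17], body so far='vexsn8e6mwehv3vz8'
Chunk 5: stream[37..38]='0' size=0 (terminator). Final body='vexsn8e6mwehv3vz8' (17 bytes)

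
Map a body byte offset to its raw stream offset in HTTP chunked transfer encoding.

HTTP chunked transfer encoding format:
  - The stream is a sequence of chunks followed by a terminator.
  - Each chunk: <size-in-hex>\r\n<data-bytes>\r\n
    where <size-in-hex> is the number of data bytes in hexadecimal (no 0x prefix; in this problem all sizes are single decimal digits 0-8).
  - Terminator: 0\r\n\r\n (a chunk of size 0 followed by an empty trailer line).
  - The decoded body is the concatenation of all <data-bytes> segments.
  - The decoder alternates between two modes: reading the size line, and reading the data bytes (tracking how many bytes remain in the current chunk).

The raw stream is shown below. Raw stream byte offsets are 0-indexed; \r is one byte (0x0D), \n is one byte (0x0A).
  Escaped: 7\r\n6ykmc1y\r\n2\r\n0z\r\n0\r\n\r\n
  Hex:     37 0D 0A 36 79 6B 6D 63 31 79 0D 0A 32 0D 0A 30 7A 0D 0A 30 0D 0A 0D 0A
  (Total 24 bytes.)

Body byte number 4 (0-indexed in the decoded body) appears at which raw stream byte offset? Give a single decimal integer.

Answer: 7

Derivation:
Chunk 1: stream[0..1]='7' size=0x7=7, data at stream[3..10]='6ykmc1y' -> body[0..7], body so far='6ykmc1y'
Chunk 2: stream[12..13]='2' size=0x2=2, data at stream[15..17]='0z' -> body[7..9], body so far='6ykmc1y0z'
Chunk 3: stream[19..20]='0' size=0 (terminator). Final body='6ykmc1y0z' (9 bytes)
Body byte 4 at stream offset 7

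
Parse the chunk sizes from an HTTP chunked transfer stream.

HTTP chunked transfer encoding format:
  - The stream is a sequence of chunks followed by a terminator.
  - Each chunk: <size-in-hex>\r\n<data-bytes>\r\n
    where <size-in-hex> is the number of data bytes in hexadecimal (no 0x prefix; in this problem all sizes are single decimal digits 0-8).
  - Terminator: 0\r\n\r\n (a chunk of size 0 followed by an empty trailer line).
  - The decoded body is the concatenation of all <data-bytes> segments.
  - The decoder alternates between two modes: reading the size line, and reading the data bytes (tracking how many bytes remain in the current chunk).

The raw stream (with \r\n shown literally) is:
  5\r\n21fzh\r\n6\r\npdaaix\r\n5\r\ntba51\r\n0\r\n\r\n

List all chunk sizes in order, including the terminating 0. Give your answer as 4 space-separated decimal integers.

Chunk 1: stream[0..1]='5' size=0x5=5, data at stream[3..8]='21fzh' -> body[0..5], body so far='21fzh'
Chunk 2: stream[10..11]='6' size=0x6=6, data at stream[13..19]='pdaaix' -> body[5..11], body so far='21fzhpdaaix'
Chunk 3: stream[21..22]='5' size=0x5=5, data at stream[24..29]='tba51' -> body[11..16], body so far='21fzhpdaaixtba51'
Chunk 4: stream[31..32]='0' size=0 (terminator). Final body='21fzhpdaaixtba51' (16 bytes)

Answer: 5 6 5 0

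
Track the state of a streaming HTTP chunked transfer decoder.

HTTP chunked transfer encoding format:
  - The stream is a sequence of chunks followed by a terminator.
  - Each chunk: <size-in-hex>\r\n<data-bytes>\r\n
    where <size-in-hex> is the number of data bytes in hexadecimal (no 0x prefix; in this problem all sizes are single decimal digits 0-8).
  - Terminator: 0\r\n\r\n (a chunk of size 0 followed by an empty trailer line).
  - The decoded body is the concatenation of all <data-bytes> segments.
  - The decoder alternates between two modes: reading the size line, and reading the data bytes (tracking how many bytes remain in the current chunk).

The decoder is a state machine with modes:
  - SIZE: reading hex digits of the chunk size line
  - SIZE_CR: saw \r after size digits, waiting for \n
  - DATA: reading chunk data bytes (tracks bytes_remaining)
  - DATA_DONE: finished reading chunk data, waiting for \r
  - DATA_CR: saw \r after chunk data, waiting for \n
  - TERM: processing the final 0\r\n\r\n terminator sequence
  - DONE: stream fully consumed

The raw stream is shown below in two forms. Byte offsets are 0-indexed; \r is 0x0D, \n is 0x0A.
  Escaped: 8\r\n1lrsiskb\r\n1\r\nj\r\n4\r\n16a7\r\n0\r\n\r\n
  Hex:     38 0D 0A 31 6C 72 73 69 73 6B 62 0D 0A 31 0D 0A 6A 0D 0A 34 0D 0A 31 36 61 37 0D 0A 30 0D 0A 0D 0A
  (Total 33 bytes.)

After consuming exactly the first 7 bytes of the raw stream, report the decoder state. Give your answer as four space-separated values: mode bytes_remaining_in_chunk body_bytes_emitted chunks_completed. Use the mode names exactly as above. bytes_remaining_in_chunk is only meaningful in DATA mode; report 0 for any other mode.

Answer: DATA 4 4 0

Derivation:
Byte 0 = '8': mode=SIZE remaining=0 emitted=0 chunks_done=0
Byte 1 = 0x0D: mode=SIZE_CR remaining=0 emitted=0 chunks_done=0
Byte 2 = 0x0A: mode=DATA remaining=8 emitted=0 chunks_done=0
Byte 3 = '1': mode=DATA remaining=7 emitted=1 chunks_done=0
Byte 4 = 'l': mode=DATA remaining=6 emitted=2 chunks_done=0
Byte 5 = 'r': mode=DATA remaining=5 emitted=3 chunks_done=0
Byte 6 = 's': mode=DATA remaining=4 emitted=4 chunks_done=0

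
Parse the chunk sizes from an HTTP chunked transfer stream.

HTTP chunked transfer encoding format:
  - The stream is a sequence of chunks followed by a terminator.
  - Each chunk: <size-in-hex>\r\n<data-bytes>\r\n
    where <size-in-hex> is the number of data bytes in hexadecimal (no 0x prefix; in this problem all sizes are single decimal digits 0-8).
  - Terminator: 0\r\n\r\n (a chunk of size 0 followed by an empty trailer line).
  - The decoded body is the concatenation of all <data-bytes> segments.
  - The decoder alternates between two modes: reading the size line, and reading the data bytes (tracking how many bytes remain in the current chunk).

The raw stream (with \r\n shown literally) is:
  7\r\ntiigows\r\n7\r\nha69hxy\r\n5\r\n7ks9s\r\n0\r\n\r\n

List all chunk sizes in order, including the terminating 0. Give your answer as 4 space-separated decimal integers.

Chunk 1: stream[0..1]='7' size=0x7=7, data at stream[3..10]='tiigows' -> body[0..7], body so far='tiigows'
Chunk 2: stream[12..13]='7' size=0x7=7, data at stream[15..22]='ha69hxy' -> body[7..14], body so far='tiigowsha69hxy'
Chunk 3: stream[24..25]='5' size=0x5=5, data at stream[27..32]='7ks9s' -> body[14..19], body so far='tiigowsha69hxy7ks9s'
Chunk 4: stream[34..35]='0' size=0 (terminator). Final body='tiigowsha69hxy7ks9s' (19 bytes)

Answer: 7 7 5 0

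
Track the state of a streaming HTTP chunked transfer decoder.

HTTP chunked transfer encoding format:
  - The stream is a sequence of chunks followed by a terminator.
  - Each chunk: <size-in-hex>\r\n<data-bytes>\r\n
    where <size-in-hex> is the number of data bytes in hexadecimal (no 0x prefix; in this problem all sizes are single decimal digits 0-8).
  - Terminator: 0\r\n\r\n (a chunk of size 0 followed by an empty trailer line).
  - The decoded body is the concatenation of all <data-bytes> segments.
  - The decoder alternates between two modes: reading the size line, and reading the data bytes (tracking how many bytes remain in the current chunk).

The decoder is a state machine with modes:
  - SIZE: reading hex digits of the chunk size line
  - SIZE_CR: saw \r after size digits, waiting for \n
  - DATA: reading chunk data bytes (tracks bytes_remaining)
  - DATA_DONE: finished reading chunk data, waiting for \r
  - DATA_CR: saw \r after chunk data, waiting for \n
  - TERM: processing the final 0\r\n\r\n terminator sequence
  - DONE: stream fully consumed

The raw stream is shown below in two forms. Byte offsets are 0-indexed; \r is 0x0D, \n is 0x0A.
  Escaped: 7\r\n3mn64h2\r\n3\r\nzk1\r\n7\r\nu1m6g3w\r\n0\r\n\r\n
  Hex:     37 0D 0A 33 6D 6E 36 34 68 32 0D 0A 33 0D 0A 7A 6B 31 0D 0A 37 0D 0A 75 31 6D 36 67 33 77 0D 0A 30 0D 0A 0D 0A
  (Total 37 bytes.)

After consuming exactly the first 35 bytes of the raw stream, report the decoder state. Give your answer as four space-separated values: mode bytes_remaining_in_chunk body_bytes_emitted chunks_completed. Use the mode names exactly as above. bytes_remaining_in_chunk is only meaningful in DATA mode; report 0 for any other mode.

Answer: TERM 0 17 3

Derivation:
Byte 0 = '7': mode=SIZE remaining=0 emitted=0 chunks_done=0
Byte 1 = 0x0D: mode=SIZE_CR remaining=0 emitted=0 chunks_done=0
Byte 2 = 0x0A: mode=DATA remaining=7 emitted=0 chunks_done=0
Byte 3 = '3': mode=DATA remaining=6 emitted=1 chunks_done=0
Byte 4 = 'm': mode=DATA remaining=5 emitted=2 chunks_done=0
Byte 5 = 'n': mode=DATA remaining=4 emitted=3 chunks_done=0
Byte 6 = '6': mode=DATA remaining=3 emitted=4 chunks_done=0
Byte 7 = '4': mode=DATA remaining=2 emitted=5 chunks_done=0
Byte 8 = 'h': mode=DATA remaining=1 emitted=6 chunks_done=0
Byte 9 = '2': mode=DATA_DONE remaining=0 emitted=7 chunks_done=0
Byte 10 = 0x0D: mode=DATA_CR remaining=0 emitted=7 chunks_done=0
Byte 11 = 0x0A: mode=SIZE remaining=0 emitted=7 chunks_done=1
Byte 12 = '3': mode=SIZE remaining=0 emitted=7 chunks_done=1
Byte 13 = 0x0D: mode=SIZE_CR remaining=0 emitted=7 chunks_done=1
Byte 14 = 0x0A: mode=DATA remaining=3 emitted=7 chunks_done=1
Byte 15 = 'z': mode=DATA remaining=2 emitted=8 chunks_done=1
Byte 16 = 'k': mode=DATA remaining=1 emitted=9 chunks_done=1
Byte 17 = '1': mode=DATA_DONE remaining=0 emitted=10 chunks_done=1
Byte 18 = 0x0D: mode=DATA_CR remaining=0 emitted=10 chunks_done=1
Byte 19 = 0x0A: mode=SIZE remaining=0 emitted=10 chunks_done=2
Byte 20 = '7': mode=SIZE remaining=0 emitted=10 chunks_done=2
Byte 21 = 0x0D: mode=SIZE_CR remaining=0 emitted=10 chunks_done=2
Byte 22 = 0x0A: mode=DATA remaining=7 emitted=10 chunks_done=2
Byte 23 = 'u': mode=DATA remaining=6 emitted=11 chunks_done=2
Byte 24 = '1': mode=DATA remaining=5 emitted=12 chunks_done=2
Byte 25 = 'm': mode=DATA remaining=4 emitted=13 chunks_done=2
Byte 26 = '6': mode=DATA remaining=3 emitted=14 chunks_done=2
Byte 27 = 'g': mode=DATA remaining=2 emitted=15 chunks_done=2
Byte 28 = '3': mode=DATA remaining=1 emitted=16 chunks_done=2
Byte 29 = 'w': mode=DATA_DONE remaining=0 emitted=17 chunks_done=2
Byte 30 = 0x0D: mode=DATA_CR remaining=0 emitted=17 chunks_done=2
Byte 31 = 0x0A: mode=SIZE remaining=0 emitted=17 chunks_done=3
Byte 32 = '0': mode=SIZE remaining=0 emitted=17 chunks_done=3
Byte 33 = 0x0D: mode=SIZE_CR remaining=0 emitted=17 chunks_done=3
Byte 34 = 0x0A: mode=TERM remaining=0 emitted=17 chunks_done=3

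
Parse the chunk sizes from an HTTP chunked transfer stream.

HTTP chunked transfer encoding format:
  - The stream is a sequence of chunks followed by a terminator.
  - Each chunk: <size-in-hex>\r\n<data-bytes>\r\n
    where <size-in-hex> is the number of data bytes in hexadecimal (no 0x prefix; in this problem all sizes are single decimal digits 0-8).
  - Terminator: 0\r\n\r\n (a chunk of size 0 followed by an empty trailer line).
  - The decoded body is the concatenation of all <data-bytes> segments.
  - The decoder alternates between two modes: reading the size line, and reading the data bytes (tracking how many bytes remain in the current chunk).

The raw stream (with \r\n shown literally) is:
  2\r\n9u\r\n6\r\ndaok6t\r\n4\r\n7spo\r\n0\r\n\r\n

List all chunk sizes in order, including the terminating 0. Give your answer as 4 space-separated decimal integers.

Answer: 2 6 4 0

Derivation:
Chunk 1: stream[0..1]='2' size=0x2=2, data at stream[3..5]='9u' -> body[0..2], body so far='9u'
Chunk 2: stream[7..8]='6' size=0x6=6, data at stream[10..16]='daok6t' -> body[2..8], body so far='9udaok6t'
Chunk 3: stream[18..19]='4' size=0x4=4, data at stream[21..25]='7spo' -> body[8..12], body so far='9udaok6t7spo'
Chunk 4: stream[27..28]='0' size=0 (terminator). Final body='9udaok6t7spo' (12 bytes)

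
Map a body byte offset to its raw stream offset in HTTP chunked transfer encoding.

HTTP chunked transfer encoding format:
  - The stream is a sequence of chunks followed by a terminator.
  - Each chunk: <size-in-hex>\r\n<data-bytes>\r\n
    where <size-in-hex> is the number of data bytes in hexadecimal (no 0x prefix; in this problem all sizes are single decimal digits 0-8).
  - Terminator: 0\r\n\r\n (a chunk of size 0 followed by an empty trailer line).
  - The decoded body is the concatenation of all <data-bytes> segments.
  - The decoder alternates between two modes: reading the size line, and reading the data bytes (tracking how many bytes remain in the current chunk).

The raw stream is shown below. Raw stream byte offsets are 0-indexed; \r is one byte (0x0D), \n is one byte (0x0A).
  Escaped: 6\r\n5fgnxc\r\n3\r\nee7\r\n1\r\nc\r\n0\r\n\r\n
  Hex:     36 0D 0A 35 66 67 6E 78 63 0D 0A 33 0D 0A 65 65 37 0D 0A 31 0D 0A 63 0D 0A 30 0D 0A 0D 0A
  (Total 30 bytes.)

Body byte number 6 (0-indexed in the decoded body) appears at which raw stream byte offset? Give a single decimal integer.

Answer: 14

Derivation:
Chunk 1: stream[0..1]='6' size=0x6=6, data at stream[3..9]='5fgnxc' -> body[0..6], body so far='5fgnxc'
Chunk 2: stream[11..12]='3' size=0x3=3, data at stream[14..17]='ee7' -> body[6..9], body so far='5fgnxcee7'
Chunk 3: stream[19..20]='1' size=0x1=1, data at stream[22..23]='c' -> body[9..10], body so far='5fgnxcee7c'
Chunk 4: stream[25..26]='0' size=0 (terminator). Final body='5fgnxcee7c' (10 bytes)
Body byte 6 at stream offset 14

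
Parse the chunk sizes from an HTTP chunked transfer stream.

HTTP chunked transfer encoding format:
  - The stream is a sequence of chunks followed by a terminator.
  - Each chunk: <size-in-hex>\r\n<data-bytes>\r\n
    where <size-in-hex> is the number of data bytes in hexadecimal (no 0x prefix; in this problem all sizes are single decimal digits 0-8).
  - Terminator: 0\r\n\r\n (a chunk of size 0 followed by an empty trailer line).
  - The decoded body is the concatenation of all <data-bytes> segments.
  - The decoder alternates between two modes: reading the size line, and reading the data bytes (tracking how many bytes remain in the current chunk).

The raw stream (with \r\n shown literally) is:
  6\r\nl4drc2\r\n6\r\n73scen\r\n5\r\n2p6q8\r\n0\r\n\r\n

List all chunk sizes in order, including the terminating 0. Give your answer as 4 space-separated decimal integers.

Answer: 6 6 5 0

Derivation:
Chunk 1: stream[0..1]='6' size=0x6=6, data at stream[3..9]='l4drc2' -> body[0..6], body so far='l4drc2'
Chunk 2: stream[11..12]='6' size=0x6=6, data at stream[14..20]='73scen' -> body[6..12], body so far='l4drc273scen'
Chunk 3: stream[22..23]='5' size=0x5=5, data at stream[25..30]='2p6q8' -> body[12..17], body so far='l4drc273scen2p6q8'
Chunk 4: stream[32..33]='0' size=0 (terminator). Final body='l4drc273scen2p6q8' (17 bytes)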